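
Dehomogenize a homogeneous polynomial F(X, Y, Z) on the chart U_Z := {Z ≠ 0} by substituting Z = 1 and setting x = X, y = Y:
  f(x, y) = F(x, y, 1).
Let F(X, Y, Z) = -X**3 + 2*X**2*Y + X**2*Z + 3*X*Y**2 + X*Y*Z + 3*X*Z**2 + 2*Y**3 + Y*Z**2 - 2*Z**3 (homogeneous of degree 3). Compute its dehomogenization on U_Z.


f(x, y) = -x**3 + 2*x**2*y + x**2 + 3*x*y**2 + x*y + 3*x + 2*y**3 + y - 2

On U_Z we set Z = 1. Each monomial c·X^i·Y^j·Z^k in F becomes c·x^i·y^j·1^k = c·x^i·y^j.
Substituting Z = 1: F(X, Y, 1) = -x**3 + 2*x**2*y + x**2 + 3*x*y**2 + x*y + 3*x + 2*y**3 + y - 2.
Note: deg(f) ≤ deg(F) = 3; strict inequality happens when F is divisible by Z (lost terms).


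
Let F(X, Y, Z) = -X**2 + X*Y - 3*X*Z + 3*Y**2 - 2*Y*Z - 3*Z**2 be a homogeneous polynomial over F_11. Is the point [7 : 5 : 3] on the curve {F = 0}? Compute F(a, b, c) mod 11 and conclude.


F(7,5,3) ≡ 7 (mod 11); P is NOT on the curve.

Evaluate F(7, 5, 3) term-by-term (mod 11).
  -X**2 ↦ -1·49·1·1 = -49
  X*Y ↦ 1·7·5·1 = 35
  -3*X*Z ↦ -3·7·1·3 = -63
  3*Y**2 ↦ 3·1·25·1 = 75
  -2*Y*Z ↦ -2·1·5·3 = -30
  -3*Z**2 ↦ -3·1·1·9 = -27
Sum: F(7, 5, 3) = (-49) + (35) + (-63) + (75) + (-30) + (-27) = -59.
Reducing mod 11: -59 ≡ 7 (mod 11).
Since F(a, b, c) ≡ 7 ≠ 0 (mod 11), P does NOT lie on the curve.


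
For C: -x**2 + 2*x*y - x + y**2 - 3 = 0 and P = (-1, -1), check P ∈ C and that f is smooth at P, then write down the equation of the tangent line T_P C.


Tangent line at P: -x - 4*y - 5 = 0.

Step 1: f(-1, -1) = 0, so P lies on C.
Step 2: partial derivatives
  f_x(x, y) = -2*x + 2*y - 1, f_y(x, y) = 2*x + 2*y.
  f_x(P) = -1, f_y(P) = -4 (gradient nonzero, so P is smooth).
Step 3: tangent line at P: -1·(x − -1) + -4·(y − -1) = 0.
Expanding: -x - 4*y - 5 = 0.


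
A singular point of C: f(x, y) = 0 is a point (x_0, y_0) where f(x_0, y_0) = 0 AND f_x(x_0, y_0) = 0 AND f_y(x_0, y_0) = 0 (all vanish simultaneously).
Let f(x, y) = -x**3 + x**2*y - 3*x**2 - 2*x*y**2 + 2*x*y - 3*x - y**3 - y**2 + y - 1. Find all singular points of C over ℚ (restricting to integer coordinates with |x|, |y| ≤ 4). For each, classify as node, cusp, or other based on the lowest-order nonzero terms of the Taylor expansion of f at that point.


Singular points: {(-1, 0)}; classification: cusp.

Compute partial derivatives:
  f_x = -3*x**2 + 2*x*y - 6*x - 2*y**2 + 2*y - 3.
  f_y = x**2 - 4*x*y + 2*x - 3*y**2 - 2*y + 1.
Scan x_0 ∈ {−4, ..., 4}. For each x_0, f_y(x_0, y) is a polynomial in y; find its integer roots y ∈ {−4, ..., 4}, then test f_x and f at those candidates.
  x = -4: f_y(-4, y) = -3*y**2 + 14*y + 9; no integer root y with |y| ≤ 4.
  x = -3: f_y(-3, y) = -3*y**2 + 10*y + 4; no integer root y with |y| ≤ 4.
  x = -2: f_y(-2, y) = -3*y**2 + 6*y + 1; no integer root y with |y| ≤ 4.
  x = -1: f_y(-1, y) = -3*y**2 + 2*y; vanishes at y ∈ {0}. (-1, 0): f_x = 0, f = 0 — SINGULAR.
  x = 0: f_y(0, y) = -3*y**2 - 2*y + 1; vanishes at y ∈ {-1}. (0, -1): f_x = -7 ≠ 0.
  x = 1: f_y(1, y) = -3*y**2 - 6*y + 4; no integer root y with |y| ≤ 4.
  x = 2: f_y(2, y) = -3*y**2 - 10*y + 9; no integer root y with |y| ≤ 4.
  x = 3: f_y(3, y) = -3*y**2 - 14*y + 16; no integer root y with |y| ≤ 4.
  x = 4: f_y(4, y) = -3*y**2 - 18*y + 25; no integer root y with |y| ≤ 4.
Only singular point on the grid: (-1, 0).
Classify: substitute x = -1 + u, y = 0 + v and expand: f = -u**3 + u**2*v - 2*u*v**2 - v**3 + v**2.
No constant or linear terms (consistent with a singular point). Quadratic part: v**2. Cubic part: -u**3 + u**2*v - 2*u*v**2 - v**3.
The quadratic part v**2 is a perfect square, so there is a single (double) tangent line v = 0, i.e. y = 0. Restricting the cubic part to that line (v = 0) leaves -u**3 ≠ 0, so f is not divisible by v and the branch is v² ≈ u**3 to lowest order — this is a cusp.
Classification: cusp.


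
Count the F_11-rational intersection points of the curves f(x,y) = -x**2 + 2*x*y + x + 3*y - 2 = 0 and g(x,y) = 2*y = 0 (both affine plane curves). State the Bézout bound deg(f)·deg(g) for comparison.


Common zeros: {(5, 0), (7, 0)}; count = 2; Bézout bound = 2.

deg(f) = 2, deg(g) = 1, so Bézout bound = 2.
Scan x ∈ F_11. For each x, list the y ∈ F_11 with f(x, y) ≡ 0 and those with g(x, y) ≡ 0 (mod 11); the common zeros in that column are the intersection.
  x = 0: f ≡ 0 at y ∈ {8}; g ≡ 0 at y ∈ {0}; common: ∅.
  x = 1: f ≡ 0 at y ∈ {7}; g ≡ 0 at y ∈ {0}; common: ∅.
  x = 2: f ≡ 0 at y ∈ {10}; g ≡ 0 at y ∈ {0}; common: ∅.
  x = 3: f ≡ 0 at y ∈ {7}; g ≡ 0 at y ∈ {0}; common: ∅.
  x = 4: f ≡ 0 at y ∈ ∅; g ≡ 0 at y ∈ {0}; common: ∅.
  x = 5: f ≡ 0 at y ∈ {0}; g ≡ 0 at y ∈ {0}; common: {0}.
  x = 6: f ≡ 0 at y ∈ {8}; g ≡ 0 at y ∈ {0}; common: ∅.
  x = 7: f ≡ 0 at y ∈ {0}; g ≡ 0 at y ∈ {0}; common: {0}.
  x = 8: f ≡ 0 at y ∈ {10}; g ≡ 0 at y ∈ {0}; common: ∅.
  x = 9: f ≡ 0 at y ∈ {3}; g ≡ 0 at y ∈ {0}; common: ∅.
  x = 10: f ≡ 0 at y ∈ {4}; g ≡ 0 at y ∈ {0}; common: ∅.
Collecting: common zeros = {(5, 0), (7, 0)}, so the count is 2.
Comparison with the Bézout bound: 2 ≤ 2 = deg(f)·deg(g), as expected for curves with no common component (the bound is attained).


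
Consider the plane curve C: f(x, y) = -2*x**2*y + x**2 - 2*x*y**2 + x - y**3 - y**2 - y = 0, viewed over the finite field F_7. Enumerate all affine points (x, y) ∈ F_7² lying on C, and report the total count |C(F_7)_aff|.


Affine F_7-points: {(0, 0), (0, 2), (0, 4), (6, 0)}; count = 4.

For each of the 49 pairs (x, y) ∈ F_7², evaluate f(x, y) mod 7. Record the zeros.
  x = 0: [0↦0, 1↦4, 2↦0, 3↦3, 4↦0, 5↦6, 6↦1]  zeros at y ∈ {0, 2, 4}
  x = 1: [0↦2, 1↦2, 2↦4, 3↦2, 4↦4, 5↦4, 6↦3]  zeros at y ∈ ∅
  x = 2: [0↦6, 1↦5, 2↦2, 3↦5, 4↦1, 5↦5, 6↦4]  zeros at y ∈ ∅
  x = 3: [0↦5, 1↦6, 2↦1, 3↦5, 4↦5, 5↦2, 6↦4]  zeros at y ∈ ∅
  x = 4: [0↦6, 1↦5, 2↦1, 3↦2, 4↦2, 5↦2, 6↦3]  zeros at y ∈ ∅
  x = 5: [0↦2, 1↦2, 2↦2, 3↦3, 4↦6, 5↦5, 6↦1]  zeros at y ∈ ∅
  x = 6: [0↦0, 1↦4, 2↦4, 3↦1, 4↦3, 5↦4, 6↦5]  zeros at y ∈ {0}
Collecting zeros: affine points = {(0, 0), (0, 2), (0, 4), (6, 0)}.
Total count |C(F_7)_aff| = 4.


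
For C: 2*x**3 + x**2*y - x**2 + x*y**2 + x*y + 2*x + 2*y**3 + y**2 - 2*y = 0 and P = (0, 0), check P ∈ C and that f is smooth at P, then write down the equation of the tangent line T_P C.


Tangent line at P: 2*x - 2*y = 0.

Step 1: f(0, 0) = 0, so P lies on C.
Step 2: partial derivatives
  f_x(x, y) = 6*x**2 + 2*x*y - 2*x + y**2 + y + 2, f_y(x, y) = x**2 + 2*x*y + x + 6*y**2 + 2*y - 2.
  f_x(P) = 2, f_y(P) = -2 (gradient nonzero, so P is smooth).
Step 3: tangent line at P: 2·(x − 0) + -2·(y − 0) = 0.
Expanding: 2*x - 2*y = 0.


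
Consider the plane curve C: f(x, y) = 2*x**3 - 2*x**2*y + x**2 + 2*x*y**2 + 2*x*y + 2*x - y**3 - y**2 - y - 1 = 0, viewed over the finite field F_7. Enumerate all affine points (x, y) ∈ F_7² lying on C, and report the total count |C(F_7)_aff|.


Affine F_7-points: {(0, 6), (1, 6), (4, 3)}; count = 3.

For each of the 49 pairs (x, y) ∈ F_7², evaluate f(x, y) mod 7. Record the zeros.
  x = 0: [0↦6, 1↦3, 2↦6, 3↦2, 4↦6, 5↦5, 6↦0]  zeros at y ∈ {6}
  x = 1: [0↦4, 1↦3, 2↦5, 3↦4, 4↦1, 5↦4, 6↦0]  zeros at y ∈ {6}
  x = 2: [0↦2, 1↦6, 2↦3, 3↦1, 4↦1, 5↦4, 6↦4]  zeros at y ∈ ∅
  x = 3: [0↦5, 1↦3, 2↦5, 3↦5, 4↦4, 5↦3, 6↦3]  zeros at y ∈ ∅
  x = 4: [0↦4, 1↦6, 2↦2, 3↦0, 4↦1, 5↦6, 6↦2]  zeros at y ∈ {3}
  x = 5: [0↦4, 1↦6, 2↦6, 3↦5, 4↦4, 5↦4, 6↦6]  zeros at y ∈ ∅
  x = 6: [0↦3, 1↦1, 2↦1, 3↦4, 4↦4, 5↦2, 6↦6]  zeros at y ∈ ∅
Collecting zeros: affine points = {(0, 6), (1, 6), (4, 3)}.
Total count |C(F_7)_aff| = 3.


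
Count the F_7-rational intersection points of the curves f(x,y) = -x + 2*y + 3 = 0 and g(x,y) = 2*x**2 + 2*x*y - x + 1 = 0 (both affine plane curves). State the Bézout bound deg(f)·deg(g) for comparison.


Common zeros: {(1, 6), (5, 1)}; count = 2; Bézout bound = 2.

deg(f) = 1, deg(g) = 2, so Bézout bound = 2.
Scan x ∈ F_7. For each x, list the y ∈ F_7 with f(x, y) ≡ 0 and those with g(x, y) ≡ 0 (mod 7); the common zeros in that column are the intersection.
  x = 0: f ≡ 0 at y ∈ {2}; g ≡ 0 at y ∈ ∅; common: ∅.
  x = 1: f ≡ 0 at y ∈ {6}; g ≡ 0 at y ∈ {6}; common: {6}.
  x = 2: f ≡ 0 at y ∈ {3}; g ≡ 0 at y ∈ {0}; common: ∅.
  x = 3: f ≡ 0 at y ∈ {0}; g ≡ 0 at y ∈ {2}; common: ∅.
  x = 4: f ≡ 0 at y ∈ {4}; g ≡ 0 at y ∈ {6}; common: ∅.
  x = 5: f ≡ 0 at y ∈ {1}; g ≡ 0 at y ∈ {1}; common: {1}.
  x = 6: f ≡ 0 at y ∈ {5}; g ≡ 0 at y ∈ {2}; common: ∅.
Collecting: common zeros = {(1, 6), (5, 1)}, so the count is 2.
Comparison with the Bézout bound: 2 ≤ 2 = deg(f)·deg(g), as expected for curves with no common component (the bound is attained).


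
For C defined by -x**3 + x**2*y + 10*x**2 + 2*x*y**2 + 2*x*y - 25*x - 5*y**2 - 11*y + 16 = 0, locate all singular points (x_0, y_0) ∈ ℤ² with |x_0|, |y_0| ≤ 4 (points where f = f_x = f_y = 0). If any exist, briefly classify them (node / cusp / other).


Singular points: {(3, -2)}; classification: node.

Compute partial derivatives:
  f_x = -3*x**2 + 2*x*y + 20*x + 2*y**2 + 2*y - 25.
  f_y = x**2 + 4*x*y + 2*x - 10*y - 11.
Scan x_0 ∈ {−4, ..., 4}. For each x_0, f_y(x_0, y) is a polynomial in y; find its integer roots y ∈ {−4, ..., 4}, then test f_x and f at those candidates.
  x = -4: f_y(-4, y) = -26*y - 3; no integer root y with |y| ≤ 4.
  x = -3: f_y(-3, y) = -22*y - 8; no integer root y with |y| ≤ 4.
  x = -2: f_y(-2, y) = -18*y - 11; no integer root y with |y| ≤ 4.
  x = -1: f_y(-1, y) = -14*y - 12; no integer root y with |y| ≤ 4.
  x = 0: f_y(0, y) = -10*y - 11; no integer root y with |y| ≤ 4.
  x = 1: f_y(1, y) = -6*y - 8; no integer root y with |y| ≤ 4.
  x = 2: f_y(2, y) = -2*y - 3; no integer root y with |y| ≤ 4.
  x = 3: f_y(3, y) = 2*y + 4; vanishes at y ∈ {-2}. (3, -2): f_x = 0, f = 0 — SINGULAR.
  x = 4: f_y(4, y) = 6*y + 13; no integer root y with |y| ≤ 4.
Only singular point on the grid: (3, -2).
Classify: substitute x = 3 + u, y = -2 + v and expand: f = -u**3 + u**2*v - u**2 + 2*u*v**2 + v**2.
No constant or linear terms (consistent with a singular point). Quadratic part: -u**2 + v**2. Cubic part: -u**3 + u**2*v + 2*u*v**2.
The quadratic part v**2 - u**2 = (v − u)(v + u) splits into two distinct linear factors, so there are two distinct tangent lines y − -2 = ±(x − 3) — this is a node (ordinary double point).
Classification: node.


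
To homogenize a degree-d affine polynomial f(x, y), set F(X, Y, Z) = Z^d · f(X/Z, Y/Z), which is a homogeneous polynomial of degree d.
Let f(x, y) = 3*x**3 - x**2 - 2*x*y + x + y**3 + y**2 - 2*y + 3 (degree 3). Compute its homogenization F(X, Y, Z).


F(X, Y, Z) = 3*X**3 - X**2*Z - 2*X*Y*Z + X*Z**2 + Y**3 + Y**2*Z - 2*Y*Z**2 + 3*Z**3

deg(f) = 3.
Substitute x = X/Z, y = Y/Z into f, then multiply by Z^3.
  monomial 3·x^3·y^0 ↦ 3·X^3·Y^0·Z^0.
  monomial -1·x^2·y^0 ↦ -1·X^2·Y^0·Z^1.
  monomial -2·x^1·y^1 ↦ -2·X^1·Y^1·Z^1.
  monomial 1·x^1·y^0 ↦ 1·X^1·Y^0·Z^2.
  monomial 1·x^0·y^3 ↦ 1·X^0·Y^3·Z^0.
  monomial 1·x^0·y^2 ↦ 1·X^0·Y^2·Z^1.
  monomial -2·x^0·y^1 ↦ -2·X^0·Y^1·Z^2.
  monomial 3·x^0·y^0 ↦ 3·X^0·Y^0·Z^3.
Collecting: F(X, Y, Z) = 3*X**3 - X**2*Z - 2*X*Y*Z + X*Z**2 + Y**3 + Y**2*Z - 2*Y*Z**2 + 3*Z**3.


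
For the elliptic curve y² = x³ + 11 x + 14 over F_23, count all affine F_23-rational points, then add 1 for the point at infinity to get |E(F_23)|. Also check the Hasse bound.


Affine points = {(1, 7), (1, 16), (8, 4), (8, 19), (13, 10), (13, 13), (15, 9), (15, 14), (16, 10), (16, 13), (17, 10), (17, 13), (18, 8), (18, 15), (20, 0), (22, 5), (22, 18)}; affine count = 17; |E(F_23)| = 18.

Discriminant check: Δ ∝ 4a³ + 27b² = 4·11³ + 27·14² = 4·1331 + 27·196 ≡ 13 (mod 23). Nonzero ⇒ E is nonsingular.
For each x ∈ F_23, compute rhs = x³ + 11·x + 14 mod 23, then count y ∈ F_23 with y² ≡ rhs.
  x = 0: rhs = 14, matching y values: none (0 points).
  x = 1: rhs = 3, matching y values: 7, 16 (2 points).
  x = 2: rhs = 21, matching y values: none (0 points).
  x = 3: rhs = 5, matching y values: none (0 points).
  x = 4: rhs = 7, matching y values: none (0 points).
  x = 5: rhs = 10, matching y values: none (0 points).
  x = 6: rhs = 20, matching y values: none (0 points).
  x = 7: rhs = 20, matching y values: none (0 points).
  x = 8: rhs = 16, matching y values: 4, 19 (2 points).
  x = 9: rhs = 14, matching y values: none (0 points).
  x = 10: rhs = 20, matching y values: none (0 points).
  x = 11: rhs = 17, matching y values: none (0 points).
  x = 12: rhs = 11, matching y values: none (0 points).
  x = 13: rhs = 8, matching y values: 10, 13 (2 points).
  x = 14: rhs = 14, matching y values: none (0 points).
  x = 15: rhs = 12, matching y values: 9, 14 (2 points).
  x = 16: rhs = 8, matching y values: 10, 13 (2 points).
  x = 17: rhs = 8, matching y values: 10, 13 (2 points).
  x = 18: rhs = 18, matching y values: 8, 15 (2 points).
  x = 19: rhs = 21, matching y values: none (0 points).
  x = 20: rhs = 0, matching y values: 0 (1 points).
  x = 21: rhs = 7, matching y values: none (0 points).
  x = 22: rhs = 2, matching y values: 5, 18 (2 points).
Total affine count: 17.
Full point count |E(F_23)| = 17 + 1 = 18.
Hasse bound: |18 − (23+1)| = |-6| = 6 ≤ 2√23 ≈ 9.5917 ✓.


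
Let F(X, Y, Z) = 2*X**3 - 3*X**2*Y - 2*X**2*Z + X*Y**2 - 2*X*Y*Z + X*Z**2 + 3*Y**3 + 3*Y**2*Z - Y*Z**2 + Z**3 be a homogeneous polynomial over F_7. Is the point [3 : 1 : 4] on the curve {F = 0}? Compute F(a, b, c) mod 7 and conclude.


F(3,1,4) ≡ 3 (mod 7); P is NOT on the curve.

Evaluate F(3, 1, 4) term-by-term (mod 7).
  2*X**3 ↦ 2·27·1·1 = 54
  -3*X**2*Y ↦ -3·9·1·1 = -27
  -2*X**2*Z ↦ -2·9·1·4 = -72
  X*Y**2 ↦ 1·3·1·1 = 3
  -2*X*Y*Z ↦ -2·3·1·4 = -24
  X*Z**2 ↦ 1·3·1·16 = 48
  3*Y**3 ↦ 3·1·1·1 = 3
  3*Y**2*Z ↦ 3·1·1·4 = 12
  -Y*Z**2 ↦ -1·1·1·16 = -16
  Z**3 ↦ 1·1·1·64 = 64
Sum: F(3, 1, 4) = (54) + (-27) + (-72) + (3) + (-24) + (48) + (3) + (12) + (-16) + (64) = 45.
Reducing mod 7: 45 ≡ 3 (mod 7).
Since F(a, b, c) ≡ 3 ≠ 0 (mod 7), P does NOT lie on the curve.


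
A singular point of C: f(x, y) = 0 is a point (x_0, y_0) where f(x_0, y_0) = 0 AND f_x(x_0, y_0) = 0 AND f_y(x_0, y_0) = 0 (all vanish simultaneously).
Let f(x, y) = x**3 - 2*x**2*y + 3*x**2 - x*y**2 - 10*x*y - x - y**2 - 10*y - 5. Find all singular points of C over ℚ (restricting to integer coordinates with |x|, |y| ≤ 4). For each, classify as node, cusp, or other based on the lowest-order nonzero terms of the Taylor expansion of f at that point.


Singular points: {(-2, -1)}; classification: node.

Compute partial derivatives:
  f_x = 3*x**2 - 4*x*y + 6*x - y**2 - 10*y - 1.
  f_y = -2*x**2 - 2*x*y - 10*x - 2*y - 10.
Scan x_0 ∈ {−4, ..., 4}. For each x_0, f_y(x_0, y) is a polynomial in y; find its integer roots y ∈ {−4, ..., 4}, then test f_x and f at those candidates.
  x = -4: f_y(-4, y) = 6*y - 2; no integer root y with |y| ≤ 4.
  x = -3: f_y(-3, y) = 4*y + 2; no integer root y with |y| ≤ 4.
  x = -2: f_y(-2, y) = 2*y + 2; vanishes at y ∈ {-1}. (-2, -1): f_x = 0, f = 0 — SINGULAR.
  x = -1: f_y(-1, y) = -2; no integer root y with |y| ≤ 4.
  x = 0: f_y(0, y) = -2*y - 10; no integer root y with |y| ≤ 4.
  x = 1: f_y(1, y) = -4*y - 22; no integer root y with |y| ≤ 4.
  x = 2: f_y(2, y) = -6*y - 38; no integer root y with |y| ≤ 4.
  x = 3: f_y(3, y) = -8*y - 58; no integer root y with |y| ≤ 4.
  x = 4: f_y(4, y) = -10*y - 82; no integer root y with |y| ≤ 4.
Only singular point on the grid: (-2, -1).
Classify: substitute x = -2 + u, y = -1 + v and expand: f = u**3 - 2*u**2*v - u**2 - u*v**2 + v**2.
No constant or linear terms (consistent with a singular point). Quadratic part: -u**2 + v**2. Cubic part: u**3 - 2*u**2*v - u*v**2.
The quadratic part v**2 - u**2 = (v − u)(v + u) splits into two distinct linear factors, so there are two distinct tangent lines y − -1 = ±(x − -2) — this is a node (ordinary double point).
Classification: node.


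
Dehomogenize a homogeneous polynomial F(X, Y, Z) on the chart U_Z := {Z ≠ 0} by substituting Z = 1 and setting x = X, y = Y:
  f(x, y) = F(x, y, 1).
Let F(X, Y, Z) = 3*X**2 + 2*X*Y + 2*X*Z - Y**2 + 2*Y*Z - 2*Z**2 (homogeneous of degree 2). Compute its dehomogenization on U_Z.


f(x, y) = 3*x**2 + 2*x*y + 2*x - y**2 + 2*y - 2

On U_Z we set Z = 1. Each monomial c·X^i·Y^j·Z^k in F becomes c·x^i·y^j·1^k = c·x^i·y^j.
Substituting Z = 1: F(X, Y, 1) = 3*x**2 + 2*x*y + 2*x - y**2 + 2*y - 2.
Note: deg(f) ≤ deg(F) = 2; strict inequality happens when F is divisible by Z (lost terms).


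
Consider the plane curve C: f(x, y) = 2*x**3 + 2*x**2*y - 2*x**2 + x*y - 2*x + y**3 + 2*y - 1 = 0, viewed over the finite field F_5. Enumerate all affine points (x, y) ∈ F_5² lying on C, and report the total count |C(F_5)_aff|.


Affine F_5-points: {(1, 2), (2, 2), (2, 4), (3, 3), (3, 4)}; count = 5.

For each of the 25 pairs (x, y) ∈ F_5², evaluate f(x, y) mod 5. Record the zeros.
  x = 0: [0↦4, 1↦2, 2↦1, 3↦2, 4↦1]  zeros at y ∈ ∅
  x = 1: [0↦2, 1↦3, 2↦0, 3↦4, 4↦1]  zeros at y ∈ {2}
  x = 2: [0↦3, 1↦1, 2↦0, 3↦1, 4↦0]  zeros at y ∈ {2, 4}
  x = 3: [0↦4, 1↦3, 2↦3, 3↦0, 4↦0]  zeros at y ∈ {3, 4}
  x = 4: [0↦2, 1↦1, 2↦1, 3↦3, 4↦3]  zeros at y ∈ ∅
Collecting zeros: affine points = {(1, 2), (2, 2), (2, 4), (3, 3), (3, 4)}.
Total count |C(F_5)_aff| = 5.


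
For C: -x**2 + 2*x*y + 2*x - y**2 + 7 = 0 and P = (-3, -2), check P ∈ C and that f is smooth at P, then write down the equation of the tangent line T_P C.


Tangent line at P: 4*x - 2*y + 8 = 0.

Step 1: f(-3, -2) = 0, so P lies on C.
Step 2: partial derivatives
  f_x(x, y) = -2*x + 2*y + 2, f_y(x, y) = 2*x - 2*y.
  f_x(P) = 4, f_y(P) = -2 (gradient nonzero, so P is smooth).
Step 3: tangent line at P: 4·(x − -3) + -2·(y − -2) = 0.
Expanding: 4*x - 2*y + 8 = 0.


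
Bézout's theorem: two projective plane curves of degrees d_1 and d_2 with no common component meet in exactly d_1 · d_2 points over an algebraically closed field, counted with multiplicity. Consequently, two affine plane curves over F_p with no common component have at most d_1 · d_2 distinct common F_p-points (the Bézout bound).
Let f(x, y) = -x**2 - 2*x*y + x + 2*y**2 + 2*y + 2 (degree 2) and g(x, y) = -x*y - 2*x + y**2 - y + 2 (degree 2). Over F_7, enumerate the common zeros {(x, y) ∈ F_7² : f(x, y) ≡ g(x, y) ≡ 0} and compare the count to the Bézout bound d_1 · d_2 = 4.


Common zeros: {(0, 4)}; count = 1; Bézout bound = 4.

deg(f) = 2, deg(g) = 2, so Bézout bound = 4.
Scan x ∈ F_7. For each x, list the y ∈ F_7 with f(x, y) ≡ 0 and those with g(x, y) ≡ 0 (mod 7); the common zeros in that column are the intersection.
  x = 0: f ≡ 0 at y ∈ {2, 4}; g ≡ 0 at y ∈ {4}; common: {4}.
  x = 1: f ≡ 0 at y ∈ ∅; g ≡ 0 at y ∈ {0, 2}; common: ∅.
  x = 2: f ≡ 0 at y ∈ {0, 1}; g ≡ 0 at y ∈ ∅; common: ∅.
  x = 3: f ≡ 0 at y ∈ ∅; g ≡ 0 at y ∈ {1, 3}; common: ∅.
  x = 4: f ≡ 0 at y ∈ {1, 2}; g ≡ 0 at y ∈ {6}; common: ∅.
  x = 5: f ≡ 0 at y ∈ ∅; g ≡ 0 at y ∈ ∅; common: ∅.
  x = 6: f ≡ 0 at y ∈ {0, 5}; g ≡ 0 at y ∈ ∅; common: ∅.
Collecting: common zeros = {(0, 4)}, so the count is 1.
Comparison with the Bézout bound: 1 ≤ 4 = deg(f)·deg(g), as expected for curves with no common component (the affine F_7-count falls short of the bound because intersections may lie at infinity, over extension fields, or carry multiplicity).


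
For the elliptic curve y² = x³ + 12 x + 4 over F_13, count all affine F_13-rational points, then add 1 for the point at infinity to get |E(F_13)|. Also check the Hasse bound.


Affine points = {(0, 2), (0, 11), (1, 2), (1, 11), (2, 6), (2, 7), (4, 5), (4, 8), (8, 1), (8, 12), (9, 3), (9, 10), (12, 2), (12, 11)}; affine count = 14; |E(F_13)| = 15.

Discriminant check: Δ ∝ 4a³ + 27b² = 4·12³ + 27·4² = 4·1728 + 27·16 ≡ 12 (mod 13). Nonzero ⇒ E is nonsingular.
For each x ∈ F_13, compute rhs = x³ + 12·x + 4 mod 13, then count y ∈ F_13 with y² ≡ rhs.
  x = 0: rhs = 4, matching y values: 2, 11 (2 points).
  x = 1: rhs = 4, matching y values: 2, 11 (2 points).
  x = 2: rhs = 10, matching y values: 6, 7 (2 points).
  x = 3: rhs = 2, matching y values: none (0 points).
  x = 4: rhs = 12, matching y values: 5, 8 (2 points).
  x = 5: rhs = 7, matching y values: none (0 points).
  x = 6: rhs = 6, matching y values: none (0 points).
  x = 7: rhs = 2, matching y values: none (0 points).
  x = 8: rhs = 1, matching y values: 1, 12 (2 points).
  x = 9: rhs = 9, matching y values: 3, 10 (2 points).
  x = 10: rhs = 6, matching y values: none (0 points).
  x = 11: rhs = 11, matching y values: none (0 points).
  x = 12: rhs = 4, matching y values: 2, 11 (2 points).
Total affine count: 14.
Full point count |E(F_13)| = 14 + 1 = 15.
Hasse bound: |15 − (13+1)| = |1| = 1 ≤ 2√13 ≈ 7.2111 ✓.


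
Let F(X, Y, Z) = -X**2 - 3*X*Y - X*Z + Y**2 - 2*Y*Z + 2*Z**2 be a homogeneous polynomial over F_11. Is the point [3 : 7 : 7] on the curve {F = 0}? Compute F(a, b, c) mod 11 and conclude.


F(3,7,7) ≡ 0 (mod 11); P is on the curve.

Evaluate F(3, 7, 7) term-by-term (mod 11).
  -X**2 ↦ -1·9·1·1 = -9
  -3*X*Y ↦ -3·3·7·1 = -63
  -X*Z ↦ -1·3·1·7 = -21
  Y**2 ↦ 1·1·49·1 = 49
  -2*Y*Z ↦ -2·1·7·7 = -98
  2*Z**2 ↦ 2·1·1·49 = 98
Sum: F(3, 7, 7) = (-9) + (-63) + (-21) + (49) + (-98) + (98) = -44.
Reducing mod 11: -44 ≡ 0 (mod 11).
Since F(a, b, c) ≡ 0 (mod 11), P lies on the curve.


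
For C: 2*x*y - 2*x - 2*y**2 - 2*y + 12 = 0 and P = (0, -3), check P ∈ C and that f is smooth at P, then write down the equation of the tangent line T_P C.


Tangent line at P: -8*x + 10*y + 30 = 0.

Step 1: f(0, -3) = 0, so P lies on C.
Step 2: partial derivatives
  f_x(x, y) = 2*y - 2, f_y(x, y) = 2*x - 4*y - 2.
  f_x(P) = -8, f_y(P) = 10 (gradient nonzero, so P is smooth).
Step 3: tangent line at P: -8·(x − 0) + 10·(y − -3) = 0.
Expanding: -8*x + 10*y + 30 = 0.


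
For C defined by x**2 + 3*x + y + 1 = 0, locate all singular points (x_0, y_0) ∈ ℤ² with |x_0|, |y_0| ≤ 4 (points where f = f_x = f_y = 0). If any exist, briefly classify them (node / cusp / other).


No singular points in the scanned grid; C is smooth there.

Compute partial derivatives:
  f_x = 2*x + 3.
  f_y = 1.
f_y = 1 is a nonzero constant, so f_y never vanishes: no point (x, y) can satisfy f = f_x = f_y = 0. In particular no (x, y) ∈ {−4, ..., 4}² is singular; the curve is smooth.


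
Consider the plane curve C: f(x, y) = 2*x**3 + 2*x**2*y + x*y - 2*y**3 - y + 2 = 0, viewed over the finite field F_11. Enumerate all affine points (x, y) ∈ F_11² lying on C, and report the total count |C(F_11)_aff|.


Affine F_11-points: {(0, 3), (0, 5), (1, 3), (2, 5), (2, 7), (2, 10), (4, 5), (6, 2), (7, 2), (7, 3), (7, 6), (9, 1), (10, 0)}; count = 13.

For each of the 121 pairs (x, y) ∈ F_11², evaluate f(x, y) mod 11. Record the zeros.
  x = 0: [0↦2, 1↦10, 2↦6, 3↦0, 4↦2, 5↦0, 6↦4, 7↦2, 8↦4, 9↦9, 10↦5]  zeros at y ∈ {3, 5}
  x = 1: [0↦4, 1↦4, 2↦3, 3↦0, 4↦5, 5↦6, 6↦2, 7↦3, 8↦8, 9↦5, 10↦4]  zeros at y ∈ {3}
  x = 2: [0↦7, 1↦3, 2↦9, 3↦2, 4↦3, 5↦0, 6↦3, 7↦0, 8↦1, 9↦5, 10↦0]  zeros at y ∈ {5, 7, 10}
  x = 3: [0↦1, 1↦8, 2↦3, 3↦7, 4↦8, 5↦5, 6↦8, 7↦5, 8↦6, 9↦10, 10↦5]  zeros at y ∈ ∅
  x = 4: [0↦9, 1↦9, 2↦8, 3↦5, 4↦10, 5↦0, 6↦7, 7↦8, 8↦2, 9↦10, 10↦9]  zeros at y ∈ {5}
  x = 5: [0↦10, 1↦7, 2↦3, 3↦8, 4↦10, 5↦8, 6↦1, 7↦10, 8↦1, 9↦6, 10↦2]  zeros at y ∈ ∅
  x = 6: [0↦5, 1↦3, 2↦0, 3↦6, 4↦9, 5↦8, 6↦2, 7↦1, 8↦4, 9↦10, 10↦7]  zeros at y ∈ {2}
  x = 7: [0↦6, 1↦9, 2↦0, 3↦0, 4↦8, 5↦1, 6↦0, 7↦4, 8↦1, 9↦1, 10↦3]  zeros at y ∈ {2, 3, 6}
  x = 8: [0↦3, 1↦4, 2↦4, 3↦2, 4↦8, 5↦10, 6↦7, 7↦9, 8↦4, 9↦2, 10↦2]  zeros at y ∈ ∅
  x = 9: [0↦8, 1↦0, 2↦2, 3↦2, 4↦10, 5↦3, 6↦2, 7↦6, 8↦3, 9↦3, 10↦5]  zeros at y ∈ {1}
  x = 10: [0↦0, 1↦9, 2↦6, 3↦1, 4↦4, 5↦3, 6↦8, 7↦7, 8↦10, 9↦5, 10↦2]  zeros at y ∈ {0}
Collecting zeros: affine points = {(0, 3), (0, 5), (1, 3), (2, 5), (2, 7), (2, 10), (4, 5), (6, 2), (7, 2), (7, 3), (7, 6), (9, 1), (10, 0)}.
Total count |C(F_11)_aff| = 13.


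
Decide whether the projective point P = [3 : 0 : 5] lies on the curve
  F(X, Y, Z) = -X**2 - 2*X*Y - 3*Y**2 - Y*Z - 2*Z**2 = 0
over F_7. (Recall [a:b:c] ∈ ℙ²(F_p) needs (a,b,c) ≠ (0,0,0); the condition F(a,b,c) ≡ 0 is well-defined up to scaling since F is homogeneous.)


F(3,0,5) ≡ 4 (mod 7); P is NOT on the curve.

Evaluate F(3, 0, 5) term-by-term (mod 7).
  -X**2 ↦ -1·9·1·1 = -9
  -2*X*Y ↦ -2·3·0·1 = 0
  -3*Y**2 ↦ -3·1·0·1 = 0
  -Y*Z ↦ -1·1·0·5 = 0
  -2*Z**2 ↦ -2·1·1·25 = -50
Sum: F(3, 0, 5) = (-9) + (0) + (0) + (0) + (-50) = -59.
Reducing mod 7: -59 ≡ 4 (mod 7).
Since F(a, b, c) ≡ 4 ≠ 0 (mod 7), P does NOT lie on the curve.


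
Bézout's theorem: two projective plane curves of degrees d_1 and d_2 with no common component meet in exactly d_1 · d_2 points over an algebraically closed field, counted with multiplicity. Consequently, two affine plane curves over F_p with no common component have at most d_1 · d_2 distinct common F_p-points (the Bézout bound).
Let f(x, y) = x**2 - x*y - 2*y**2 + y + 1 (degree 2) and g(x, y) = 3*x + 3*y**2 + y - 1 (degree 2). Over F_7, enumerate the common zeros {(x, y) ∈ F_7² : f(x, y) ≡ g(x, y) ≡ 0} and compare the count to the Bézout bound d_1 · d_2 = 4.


Common zeros: ∅; count = 0; Bézout bound = 4.

deg(f) = 2, deg(g) = 2, so Bézout bound = 4.
Scan x ∈ F_7. For each x, list the y ∈ F_7 with f(x, y) ≡ 0 and those with g(x, y) ≡ 0 (mod 7); the common zeros in that column are the intersection.
  x = 0: f ≡ 0 at y ∈ {1, 3}; g ≡ 0 at y ∈ ∅; common: ∅.
  x = 1: f ≡ 0 at y ∈ {1, 6}; g ≡ 0 at y ∈ ∅; common: ∅.
  x = 2: f ≡ 0 at y ∈ ∅; g ≡ 0 at y ∈ {3, 6}; common: ∅.
  x = 3: f ≡ 0 at y ∈ {3}; g ≡ 0 at y ∈ ∅; common: ∅.
  x = 4: f ≡ 0 at y ∈ ∅; g ≡ 0 at y ∈ {4, 5}; common: ∅.
  x = 5: f ≡ 0 at y ∈ {6}; g ≡ 0 at y ∈ {0, 2}; common: ∅.
  x = 6: f ≡ 0 at y ∈ ∅; g ≡ 0 at y ∈ {1}; common: ∅.
Collecting: common zeros = ∅, so the count is 0.
Comparison with the Bézout bound: 0 ≤ 4 = deg(f)·deg(g), as expected for curves with no common component (the affine F_7-count falls short of the bound because intersections may lie at infinity, over extension fields, or carry multiplicity).


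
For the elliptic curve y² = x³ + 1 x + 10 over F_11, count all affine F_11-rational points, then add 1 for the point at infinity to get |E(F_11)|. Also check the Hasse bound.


Affine points = {(1, 1), (1, 10), (2, 3), (2, 8), (4, 1), (4, 10), (6, 1), (6, 10), (9, 0)}; affine count = 9; |E(F_11)| = 10.

Discriminant check: Δ ∝ 4a³ + 27b² = 4·1³ + 27·10² = 4·1 + 27·100 ≡ 9 (mod 11). Nonzero ⇒ E is nonsingular.
For each x ∈ F_11, compute rhs = x³ + 1·x + 10 mod 11, then count y ∈ F_11 with y² ≡ rhs.
  x = 0: rhs = 10, matching y values: none (0 points).
  x = 1: rhs = 1, matching y values: 1, 10 (2 points).
  x = 2: rhs = 9, matching y values: 3, 8 (2 points).
  x = 3: rhs = 7, matching y values: none (0 points).
  x = 4: rhs = 1, matching y values: 1, 10 (2 points).
  x = 5: rhs = 8, matching y values: none (0 points).
  x = 6: rhs = 1, matching y values: 1, 10 (2 points).
  x = 7: rhs = 8, matching y values: none (0 points).
  x = 8: rhs = 2, matching y values: none (0 points).
  x = 9: rhs = 0, matching y values: 0 (1 points).
  x = 10: rhs = 8, matching y values: none (0 points).
Total affine count: 9.
Full point count |E(F_11)| = 9 + 1 = 10.
Hasse bound: |10 − (11+1)| = |-2| = 2 ≤ 2√11 ≈ 6.6332 ✓.


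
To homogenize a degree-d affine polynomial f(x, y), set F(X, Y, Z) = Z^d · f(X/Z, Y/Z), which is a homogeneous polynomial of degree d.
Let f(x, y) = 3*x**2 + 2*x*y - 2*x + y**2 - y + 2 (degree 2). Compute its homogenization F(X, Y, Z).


F(X, Y, Z) = 3*X**2 + 2*X*Y - 2*X*Z + Y**2 - Y*Z + 2*Z**2

deg(f) = 2.
Substitute x = X/Z, y = Y/Z into f, then multiply by Z^2.
  monomial 3·x^2·y^0 ↦ 3·X^2·Y^0·Z^0.
  monomial 2·x^1·y^1 ↦ 2·X^1·Y^1·Z^0.
  monomial -2·x^1·y^0 ↦ -2·X^1·Y^0·Z^1.
  monomial 1·x^0·y^2 ↦ 1·X^0·Y^2·Z^0.
  monomial -1·x^0·y^1 ↦ -1·X^0·Y^1·Z^1.
  monomial 2·x^0·y^0 ↦ 2·X^0·Y^0·Z^2.
Collecting: F(X, Y, Z) = 3*X**2 + 2*X*Y - 2*X*Z + Y**2 - Y*Z + 2*Z**2.


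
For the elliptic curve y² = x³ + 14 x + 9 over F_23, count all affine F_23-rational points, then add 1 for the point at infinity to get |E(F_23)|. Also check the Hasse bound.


Affine points = {(0, 3), (0, 20), (1, 1), (1, 22), (3, 3), (3, 20), (7, 6), (7, 17), (8, 9), (8, 14), (9, 6), (9, 17), (15, 11), (15, 12), (17, 10), (17, 13), (19, 2), (19, 21), (20, 3), (20, 20)}; affine count = 20; |E(F_23)| = 21.

Discriminant check: Δ ∝ 4a³ + 27b² = 4·14³ + 27·9² = 4·2744 + 27·81 ≡ 7 (mod 23). Nonzero ⇒ E is nonsingular.
For each x ∈ F_23, compute rhs = x³ + 14·x + 9 mod 23, then count y ∈ F_23 with y² ≡ rhs.
  x = 0: rhs = 9, matching y values: 3, 20 (2 points).
  x = 1: rhs = 1, matching y values: 1, 22 (2 points).
  x = 2: rhs = 22, matching y values: none (0 points).
  x = 3: rhs = 9, matching y values: 3, 20 (2 points).
  x = 4: rhs = 14, matching y values: none (0 points).
  x = 5: rhs = 20, matching y values: none (0 points).
  x = 6: rhs = 10, matching y values: none (0 points).
  x = 7: rhs = 13, matching y values: 6, 17 (2 points).
  x = 8: rhs = 12, matching y values: 9, 14 (2 points).
  x = 9: rhs = 13, matching y values: 6, 17 (2 points).
  x = 10: rhs = 22, matching y values: none (0 points).
  x = 11: rhs = 22, matching y values: none (0 points).
  x = 12: rhs = 19, matching y values: none (0 points).
  x = 13: rhs = 19, matching y values: none (0 points).
  x = 14: rhs = 5, matching y values: none (0 points).
  x = 15: rhs = 6, matching y values: 11, 12 (2 points).
  x = 16: rhs = 5, matching y values: none (0 points).
  x = 17: rhs = 8, matching y values: 10, 13 (2 points).
  x = 18: rhs = 21, matching y values: none (0 points).
  x = 19: rhs = 4, matching y values: 2, 21 (2 points).
  x = 20: rhs = 9, matching y values: 3, 20 (2 points).
  x = 21: rhs = 19, matching y values: none (0 points).
  x = 22: rhs = 17, matching y values: none (0 points).
Total affine count: 20.
Full point count |E(F_23)| = 20 + 1 = 21.
Hasse bound: |21 − (23+1)| = |-3| = 3 ≤ 2√23 ≈ 9.5917 ✓.


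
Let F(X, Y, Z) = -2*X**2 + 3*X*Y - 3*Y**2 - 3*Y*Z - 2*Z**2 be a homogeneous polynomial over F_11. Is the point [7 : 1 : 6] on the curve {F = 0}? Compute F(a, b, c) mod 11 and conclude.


F(7,1,6) ≡ 6 (mod 11); P is NOT on the curve.

Evaluate F(7, 1, 6) term-by-term (mod 11).
  -2*X**2 ↦ -2·49·1·1 = -98
  3*X*Y ↦ 3·7·1·1 = 21
  -3*Y**2 ↦ -3·1·1·1 = -3
  -3*Y*Z ↦ -3·1·1·6 = -18
  -2*Z**2 ↦ -2·1·1·36 = -72
Sum: F(7, 1, 6) = (-98) + (21) + (-3) + (-18) + (-72) = -170.
Reducing mod 11: -170 ≡ 6 (mod 11).
Since F(a, b, c) ≡ 6 ≠ 0 (mod 11), P does NOT lie on the curve.


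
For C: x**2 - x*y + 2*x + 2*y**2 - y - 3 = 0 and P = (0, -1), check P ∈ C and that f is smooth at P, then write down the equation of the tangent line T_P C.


Tangent line at P: 3*x - 5*y - 5 = 0.

Step 1: f(0, -1) = 0, so P lies on C.
Step 2: partial derivatives
  f_x(x, y) = 2*x - y + 2, f_y(x, y) = -x + 4*y - 1.
  f_x(P) = 3, f_y(P) = -5 (gradient nonzero, so P is smooth).
Step 3: tangent line at P: 3·(x − 0) + -5·(y − -1) = 0.
Expanding: 3*x - 5*y - 5 = 0.


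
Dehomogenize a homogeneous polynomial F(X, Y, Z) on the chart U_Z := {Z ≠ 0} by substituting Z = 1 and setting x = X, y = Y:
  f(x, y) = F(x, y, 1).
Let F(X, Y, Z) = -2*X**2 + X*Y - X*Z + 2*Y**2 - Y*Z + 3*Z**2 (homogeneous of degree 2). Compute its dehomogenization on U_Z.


f(x, y) = -2*x**2 + x*y - x + 2*y**2 - y + 3

On U_Z we set Z = 1. Each monomial c·X^i·Y^j·Z^k in F becomes c·x^i·y^j·1^k = c·x^i·y^j.
Substituting Z = 1: F(X, Y, 1) = -2*x**2 + x*y - x + 2*y**2 - y + 3.
Note: deg(f) ≤ deg(F) = 2; strict inequality happens when F is divisible by Z (lost terms).


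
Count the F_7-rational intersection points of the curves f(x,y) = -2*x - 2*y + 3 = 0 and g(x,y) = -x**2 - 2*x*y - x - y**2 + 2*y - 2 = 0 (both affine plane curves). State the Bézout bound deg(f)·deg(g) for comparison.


Common zeros: {(6, 6)}; count = 1; Bézout bound = 2.

deg(f) = 1, deg(g) = 2, so Bézout bound = 2.
Scan x ∈ F_7. For each x, list the y ∈ F_7 with f(x, y) ≡ 0 and those with g(x, y) ≡ 0 (mod 7); the common zeros in that column are the intersection.
  x = 0: f ≡ 0 at y ∈ {5}; g ≡ 0 at y ∈ ∅; common: ∅.
  x = 1: f ≡ 0 at y ∈ {4}; g ≡ 0 at y ∈ ∅; common: ∅.
  x = 2: f ≡ 0 at y ∈ {3}; g ≡ 0 at y ∈ {6}; common: ∅.
  x = 3: f ≡ 0 at y ∈ {2}; g ≡ 0 at y ∈ {0, 3}; common: ∅.
  x = 4: f ≡ 0 at y ∈ {1}; g ≡ 0 at y ∈ {3, 5}; common: ∅.
  x = 5: f ≡ 0 at y ∈ {0}; g ≡ 0 at y ∈ ∅; common: ∅.
  x = 6: f ≡ 0 at y ∈ {6}; g ≡ 0 at y ∈ {5, 6}; common: {6}.
Collecting: common zeros = {(6, 6)}, so the count is 1.
Comparison with the Bézout bound: 1 ≤ 2 = deg(f)·deg(g), as expected for curves with no common component (the affine F_7-count falls short of the bound because intersections may lie at infinity, over extension fields, or carry multiplicity).


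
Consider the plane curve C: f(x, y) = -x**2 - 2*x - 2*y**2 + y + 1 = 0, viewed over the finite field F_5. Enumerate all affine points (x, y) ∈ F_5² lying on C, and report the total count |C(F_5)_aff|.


Affine F_5-points: {(0, 1), (0, 2), (1, 4), (2, 4), (3, 1), (3, 2)}; count = 6.

For each of the 25 pairs (x, y) ∈ F_5², evaluate f(x, y) mod 5. Record the zeros.
  x = 0: [0↦1, 1↦0, 2↦0, 3↦1, 4↦3]  zeros at y ∈ {1, 2}
  x = 1: [0↦3, 1↦2, 2↦2, 3↦3, 4↦0]  zeros at y ∈ {4}
  x = 2: [0↦3, 1↦2, 2↦2, 3↦3, 4↦0]  zeros at y ∈ {4}
  x = 3: [0↦1, 1↦0, 2↦0, 3↦1, 4↦3]  zeros at y ∈ {1, 2}
  x = 4: [0↦2, 1↦1, 2↦1, 3↦2, 4↦4]  zeros at y ∈ ∅
Collecting zeros: affine points = {(0, 1), (0, 2), (1, 4), (2, 4), (3, 1), (3, 2)}.
Total count |C(F_5)_aff| = 6.


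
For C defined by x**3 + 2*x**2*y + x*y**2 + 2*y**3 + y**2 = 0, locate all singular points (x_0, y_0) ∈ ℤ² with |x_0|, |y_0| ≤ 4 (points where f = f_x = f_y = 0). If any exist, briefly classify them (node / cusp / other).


Singular points: {(0, 0)}; classification: cusp.

Compute partial derivatives:
  f_x = 3*x**2 + 4*x*y + y**2.
  f_y = 2*x**2 + 2*x*y + 6*y**2 + 2*y.
Scan x_0 ∈ {−4, ..., 4}. For each x_0, f_y(x_0, y) is a polynomial in y; find its integer roots y ∈ {−4, ..., 4}, then test f_x and f at those candidates.
  x = -4: f_y(-4, y) = 6*y**2 - 6*y + 32; no integer root y with |y| ≤ 4.
  x = -3: f_y(-3, y) = 6*y**2 - 4*y + 18; no integer root y with |y| ≤ 4.
  x = -2: f_y(-2, y) = 6*y**2 - 2*y + 8; no integer root y with |y| ≤ 4.
  x = -1: f_y(-1, y) = 6*y**2 + 2; no integer root y with |y| ≤ 4.
  x = 0: f_y(0, y) = 6*y**2 + 2*y; vanishes at y ∈ {0}. (0, 0): f_x = 0, f = 0 — SINGULAR.
  x = 1: f_y(1, y) = 6*y**2 + 4*y + 2; no integer root y with |y| ≤ 4.
  x = 2: f_y(2, y) = 6*y**2 + 6*y + 8; no integer root y with |y| ≤ 4.
  x = 3: f_y(3, y) = 6*y**2 + 8*y + 18; no integer root y with |y| ≤ 4.
  x = 4: f_y(4, y) = 6*y**2 + 10*y + 32; no integer root y with |y| ≤ 4.
Only singular point on the grid: (0, 0).
Classify: substitute x = 0 + u, y = 0 + v and expand: f = u**3 + 2*u**2*v + u*v**2 + 2*v**3 + v**2.
No constant or linear terms (consistent with a singular point). Quadratic part: v**2. Cubic part: u**3 + 2*u**2*v + u*v**2 + 2*v**3.
The quadratic part v**2 is a perfect square, so there is a single (double) tangent line v = 0, i.e. y = 0. Restricting the cubic part to that line (v = 0) leaves u**3 ≠ 0, so f is not divisible by v and the branch is v² ≈ -u**3 to lowest order — this is a cusp.
Classification: cusp.


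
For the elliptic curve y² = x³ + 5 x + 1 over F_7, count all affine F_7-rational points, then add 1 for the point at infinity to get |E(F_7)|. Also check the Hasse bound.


Affine points = {(0, 1), (0, 6), (1, 0), (3, 1), (3, 6), (4, 1), (4, 6), (5, 2), (5, 5), (6, 3), (6, 4)}; affine count = 11; |E(F_7)| = 12.

Discriminant check: Δ ∝ 4a³ + 27b² = 4·5³ + 27·1² = 4·125 + 27·1 ≡ 2 (mod 7). Nonzero ⇒ E is nonsingular.
For each x ∈ F_7, compute rhs = x³ + 5·x + 1 mod 7, then count y ∈ F_7 with y² ≡ rhs.
  x = 0: rhs = 1, matching y values: 1, 6 (2 points).
  x = 1: rhs = 0, matching y values: 0 (1 points).
  x = 2: rhs = 5, matching y values: none (0 points).
  x = 3: rhs = 1, matching y values: 1, 6 (2 points).
  x = 4: rhs = 1, matching y values: 1, 6 (2 points).
  x = 5: rhs = 4, matching y values: 2, 5 (2 points).
  x = 6: rhs = 2, matching y values: 3, 4 (2 points).
Total affine count: 11.
Full point count |E(F_7)| = 11 + 1 = 12.
Hasse bound: |12 − (7+1)| = |4| = 4 ≤ 2√7 ≈ 5.2915 ✓.


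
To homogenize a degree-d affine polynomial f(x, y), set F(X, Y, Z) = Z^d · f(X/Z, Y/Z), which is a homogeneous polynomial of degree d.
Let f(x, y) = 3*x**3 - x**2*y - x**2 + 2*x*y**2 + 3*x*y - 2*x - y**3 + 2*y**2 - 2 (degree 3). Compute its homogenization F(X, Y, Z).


F(X, Y, Z) = 3*X**3 - X**2*Y - X**2*Z + 2*X*Y**2 + 3*X*Y*Z - 2*X*Z**2 - Y**3 + 2*Y**2*Z - 2*Z**3

deg(f) = 3.
Substitute x = X/Z, y = Y/Z into f, then multiply by Z^3.
  monomial 3·x^3·y^0 ↦ 3·X^3·Y^0·Z^0.
  monomial -1·x^2·y^1 ↦ -1·X^2·Y^1·Z^0.
  monomial -1·x^2·y^0 ↦ -1·X^2·Y^0·Z^1.
  monomial 2·x^1·y^2 ↦ 2·X^1·Y^2·Z^0.
  monomial 3·x^1·y^1 ↦ 3·X^1·Y^1·Z^1.
  monomial -2·x^1·y^0 ↦ -2·X^1·Y^0·Z^2.
  monomial -1·x^0·y^3 ↦ -1·X^0·Y^3·Z^0.
  monomial 2·x^0·y^2 ↦ 2·X^0·Y^2·Z^1.
  monomial -2·x^0·y^0 ↦ -2·X^0·Y^0·Z^3.
Collecting: F(X, Y, Z) = 3*X**3 - X**2*Y - X**2*Z + 2*X*Y**2 + 3*X*Y*Z - 2*X*Z**2 - Y**3 + 2*Y**2*Z - 2*Z**3.


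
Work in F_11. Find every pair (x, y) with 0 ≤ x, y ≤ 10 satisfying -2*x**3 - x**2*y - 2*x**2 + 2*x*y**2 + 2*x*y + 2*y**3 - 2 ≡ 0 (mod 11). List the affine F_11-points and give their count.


Affine F_11-points: {(0, 1), (2, 6), (2, 8), (6, 0), (7, 7), (8, 3), (9, 3), (9, 7), (10, 2)}; count = 9.

For each of the 121 pairs (x, y) ∈ F_11², evaluate f(x, y) mod 11. Record the zeros.
  x = 0: [0↦9, 1↦0, 2↦3, 3↦8, 4↦5, 5↦6, 6↦1, 7↦2, 8↦10, 9↦4, 10↦7]  zeros at y ∈ {1}
  x = 1: [0↦5, 1↦10, 2↦9, 3↦3, 4↦4, 5↦2, 6↦9, 7↦4, 8↦10, 9↦6, 10↦4]  zeros at y ∈ ∅
  x = 2: [0↦7, 1↦2, 2↦6, 3↦9, 4↦1, 5↦5, 6↦0, 7↦9, 8↦0, 9↦7, 10↦9]  zeros at y ∈ {6, 8}
  x = 3: [0↦3, 1↦8, 2↦4, 3↦3, 4↦6, 5↦3, 6↦6, 7↦5, 8↦1, 9↦6, 10↦10]  zeros at y ∈ ∅
  x = 4: [0↦3, 1↦5, 2↦2, 3↦6, 4↦7, 5↦6, 6↦4, 7↦2, 8↦1, 9↦2, 10↦6]  zeros at y ∈ ∅
  x = 5: [0↦6, 1↦3, 2↦10, 3↦6, 4↦3, 5↦2, 6↦4, 7↦10, 8↦10, 9↦5, 10↦7]  zeros at y ∈ ∅
  x = 6: [0↦0, 1↦1, 2↦5, 3↦2, 4↦4, 5↦1, 6↦5, 7↦6, 8↦5, 9↦3, 10↦1]  zeros at y ∈ {0}
  x = 7: [0↦6, 1↦9, 2↦8, 3↦4, 4↦9, 5↦2, 6↦6, 7↦0, 8↦7, 9↦6, 10↦9]  zeros at y ∈ {7}
  x = 8: [0↦1, 1↦4, 2↦7, 3↦0, 4↦6, 5↦4, 6↦6, 7↦2, 8↦4, 9↦2, 10↦8]  zeros at y ∈ {3}
  x = 9: [0↦6, 1↦7, 2↦1, 3↦0, 4↦5, 5↦6, 6↦4, 7↦0, 8↦6, 9↦1, 10↦8]  zeros at y ∈ {3, 7}
  x = 10: [0↦9, 1↦6, 2↦0, 3↦3, 4↦5, 5↦7, 6↦10, 7↦4, 8↦1, 9↦2, 10↦8]  zeros at y ∈ {2}
Collecting zeros: affine points = {(0, 1), (2, 6), (2, 8), (6, 0), (7, 7), (8, 3), (9, 3), (9, 7), (10, 2)}.
Total count |C(F_11)_aff| = 9.
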